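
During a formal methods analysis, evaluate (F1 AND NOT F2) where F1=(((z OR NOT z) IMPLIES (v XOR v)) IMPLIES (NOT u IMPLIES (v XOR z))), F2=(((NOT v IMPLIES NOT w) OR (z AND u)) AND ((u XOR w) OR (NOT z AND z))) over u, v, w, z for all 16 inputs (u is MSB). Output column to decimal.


F1 = (((z OR NOT z) IMPLIES (v XOR v)) IMPLIES (NOT u IMPLIES (v XOR z)))
F2 = (((NOT v IMPLIES NOT w) OR (z AND u)) AND ((u XOR w) OR (NOT z AND z)))
Counterexample to F1=>F2 is where F1=1 and F2=0.
Evaluate each row (bits = u,v,w,z, MSB first):
  row 0 [0000]: F1=1 F2=0 -> F1&~F2 -> 1
  row 1 [0001]: F1=1 F2=0 -> F1&~F2 -> 1
  row 2 [0010]: F1=1 F2=0 -> F1&~F2 -> 1
  row 3 [0011]: F1=1 F2=0 -> F1&~F2 -> 1
  row 4 [0100]: F1=1 F2=0 -> F1&~F2 -> 1
  row 5 [0101]: F1=1 F2=0 -> F1&~F2 -> 1
  row 6 [0110]: F1=1 F2=1 -> F1&~F2 -> 0
  row 7 [0111]: F1=1 F2=1 -> F1&~F2 -> 0
  row 8 [1000]: F1=1 F2=1 -> F1&~F2 -> 0
  row 9 [1001]: F1=1 F2=1 -> F1&~F2 -> 0
  row 10 [1010]: F1=1 F2=0 -> F1&~F2 -> 1
  row 11 [1011]: F1=1 F2=0 -> F1&~F2 -> 1
  row 12 [1100]: F1=1 F2=1 -> F1&~F2 -> 0
  row 13 [1101]: F1=1 F2=1 -> F1&~F2 -> 0
  row 14 [1110]: F1=1 F2=0 -> F1&~F2 -> 1
  row 15 [1111]: F1=1 F2=0 -> F1&~F2 -> 1
Full result column, 4 rows per line (u,v fixed per line; w,z runs 00..11 left to right):
  rows 0-3 [u,v=00]: 1111  = hex F
  rows 4-7 [u,v=01]: 1100  = hex C
  rows 8-11 [u,v=10]: 0011  = hex 3
  rows 12-15 [u,v=11]: 0011  = hex 3
Counterexample vector (row 0 .. row 15) = 1111110000110011
Output column grouped in 4s = 1111 1100 0011 0011 = 0xFC33
Convert to decimal digit by digit (value = value*16 + digit):
  F -> 15
  15*16 + 12 (C) = 252
  252*16 + 3 = 4035
  4035*16 + 3 = 64563
Decimal = 64563

64563


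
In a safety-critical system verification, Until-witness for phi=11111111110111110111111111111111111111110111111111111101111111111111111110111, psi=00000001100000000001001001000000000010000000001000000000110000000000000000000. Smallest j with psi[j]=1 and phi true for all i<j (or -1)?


(phi U psi) at 0: need smallest j with psi[j]=1 and phi[i]=1 for all i in [0,j).
Scan from step 0:
  step 0: phi=1, psi=0 -> continue
  step 1: phi=1, psi=0 -> continue
  step 2: phi=1, psi=0 -> continue
  step 3: phi=1, psi=0 -> continue
  step 7: psi=1 and phi held for [0,7) -> witness found
Witness step = 7

7


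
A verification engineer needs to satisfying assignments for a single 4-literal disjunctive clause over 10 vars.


Step 1: Total=2^10=1024
Step 2: Unsat when all 4 false: 2^6=64
Step 3: Sat=1024-64=960

960


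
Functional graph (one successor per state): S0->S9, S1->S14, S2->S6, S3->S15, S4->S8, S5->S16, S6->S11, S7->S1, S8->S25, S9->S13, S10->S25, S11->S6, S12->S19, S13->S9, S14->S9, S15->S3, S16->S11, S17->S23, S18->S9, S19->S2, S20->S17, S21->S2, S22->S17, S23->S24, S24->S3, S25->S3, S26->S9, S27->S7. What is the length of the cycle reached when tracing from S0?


Trace from S0 until a state repeats:
  S0 -> S9 -> S13 -> S9
S9 first seen at step 1, revisited at step 3.
Cycle length = 3 - 1 = 2

2


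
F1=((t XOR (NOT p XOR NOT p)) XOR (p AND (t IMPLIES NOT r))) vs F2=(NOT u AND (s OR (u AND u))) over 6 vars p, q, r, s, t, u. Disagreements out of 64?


F1 = ((t XOR (NOT p XOR NOT p)) XOR (p AND (t IMPLIES NOT r)))
F2 = (NOT u AND (s OR (u AND u)))
Evaluate both on each of 64 rows (bits = p,q,r,s,t,u):
  row 0 [000000]: F1=0 F2=0 -> 0
  row 1 [000001]: F1=0 F2=0 -> 0
  row 2 [000010]: F1=1 F2=0 (differ) -> 1
  row 3 [000011]: F1=1 F2=0 (differ) -> 1
  row 4 [000100]: F1=0 F2=1 (differ) -> 1
  (every remaining row is evaluated the same way; all 64 results are listed next)
Full result column, 8 rows per line (p,q,r fixed per line; s,t,u runs 000..111 left to right):
  rows 0-7 [p,q,r=000]: 00111001  (ones: 4)
  rows 8-15 [p,q,r=001]: 00111001  (ones: 4)
  rows 16-23 [p,q,r=010]: 00111001  (ones: 4)
  rows 24-31 [p,q,r=011]: 00111001  (ones: 4)
  rows 32-39 [p,q,r=100]: 11000110  (ones: 4)
  rows 40-47 [p,q,r=101]: 11110101  (ones: 6)
  rows 48-55 [p,q,r=110]: 11000110  (ones: 4)
  rows 56-63 [p,q,r=111]: 11110101  (ones: 6)
Disagreements = 4+4+4+4+4+6+4+6 = 36

36


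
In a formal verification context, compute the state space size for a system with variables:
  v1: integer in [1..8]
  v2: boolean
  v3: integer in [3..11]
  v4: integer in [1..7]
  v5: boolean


State space = product of domain sizes of all variables.
Domain sizes:
  v1 (integer in [1..8]): 8
  v2 (boolean): 2
  v3 (integer in [3..11]): 9
  v4 (integer in [1..7]): 7
  v5 (boolean): 2
Product = 8 * 2 * 9 * 7 * 2 = 2016

2016


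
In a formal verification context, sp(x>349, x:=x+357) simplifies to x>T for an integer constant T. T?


Formula: sp(P, x:=E) = exists old_x. (x = E[old_x/x]) AND P[old_x/x] (old_x is the value of x before the assignment; eliminate old_x by solving x = E[old_x/x] for old_x)
Step 1: Precondition P: x>349, i.e. old_x > 349
Step 2: Assignment gives x = old_x + 357, so old_x = x - 357
Step 3: Substitute into P: x - 357 > 349
Step 4: Simplify: x > 349+357 = 706

706


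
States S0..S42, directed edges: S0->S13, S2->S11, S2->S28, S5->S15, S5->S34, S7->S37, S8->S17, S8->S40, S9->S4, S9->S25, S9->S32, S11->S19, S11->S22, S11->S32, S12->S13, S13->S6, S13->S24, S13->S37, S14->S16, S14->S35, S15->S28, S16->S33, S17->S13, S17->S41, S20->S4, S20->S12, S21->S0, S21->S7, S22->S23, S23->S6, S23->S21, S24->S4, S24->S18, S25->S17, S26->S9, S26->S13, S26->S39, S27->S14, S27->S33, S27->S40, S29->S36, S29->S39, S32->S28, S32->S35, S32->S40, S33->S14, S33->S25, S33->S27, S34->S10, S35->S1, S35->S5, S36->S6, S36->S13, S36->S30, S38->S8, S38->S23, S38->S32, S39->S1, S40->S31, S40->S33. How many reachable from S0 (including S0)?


BFS from S0:
  layer 0: {S0}
  layer 1: {S13}
  layer 2: {S6, S24, S37}
  layer 3: {S4, S18}
Reachable set: {S0, S4, S6, S13, S18, S24, S37}
Count = 7

7


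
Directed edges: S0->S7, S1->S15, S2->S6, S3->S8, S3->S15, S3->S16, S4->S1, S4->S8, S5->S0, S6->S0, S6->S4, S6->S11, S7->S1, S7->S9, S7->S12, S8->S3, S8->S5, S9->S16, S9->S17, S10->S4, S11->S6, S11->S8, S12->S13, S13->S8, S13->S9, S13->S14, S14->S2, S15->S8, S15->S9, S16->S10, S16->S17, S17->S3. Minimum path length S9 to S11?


BFS layer-by-layer from S9:
  dist 0: {S9}
  dist 1: {S16, S17}
  dist 2: {S3, S10}
  dist 3: {S4, S8, S15}
  dist 4: {S1, S5}
  dist 5: {S0}
  dist 6: {S7}
  dist 7: {S12}
  dist 8: {S13}
  dist 9: {S14}
  dist 10: {S2}
  dist 11: {S6}
  dist 12: {S11}
  -> S11 reached at distance 12
Shortest path length = 12

12


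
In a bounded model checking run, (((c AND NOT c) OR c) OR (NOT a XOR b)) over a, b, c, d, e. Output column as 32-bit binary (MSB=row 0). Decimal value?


Formula: (((c AND NOT c) OR c) OR (NOT a XOR b)) over a, b, c, d, e (32 rows)
Evaluate each row (bits = a,b,c,d,e, MSB first):
  row 0 [00000]: (((0 AND NOT 0) OR 0) OR (NOT 0 XOR 0)) -> 1
  row 1 [00001]: (((0 AND NOT 0) OR 0) OR (NOT 0 XOR 0)) -> 1
  row 2 [00010]: (((0 AND NOT 0) OR 0) OR (NOT 0 XOR 0)) -> 1
  row 3 [00011]: (((0 AND NOT 0) OR 0) OR (NOT 0 XOR 0)) -> 1
  row 4 [00100]: (((1 AND NOT 1) OR 1) OR (NOT 0 XOR 0)) -> 1
  row 5 [00101]: (((1 AND NOT 1) OR 1) OR (NOT 0 XOR 0)) -> 1
  row 6 [00110]: (((1 AND NOT 1) OR 1) OR (NOT 0 XOR 0)) -> 1
  row 7 [00111]: (((1 AND NOT 1) OR 1) OR (NOT 0 XOR 0)) -> 1
  row 8 [01000]: (((0 AND NOT 0) OR 0) OR (NOT 0 XOR 1)) -> 0
  row 9 [01001]: (((0 AND NOT 0) OR 0) OR (NOT 0 XOR 1)) -> 0
  row 10 [01010]: (((0 AND NOT 0) OR 0) OR (NOT 0 XOR 1)) -> 0
  row 11 [01011]: (((0 AND NOT 0) OR 0) OR (NOT 0 XOR 1)) -> 0
  row 12 [01100]: (((1 AND NOT 1) OR 1) OR (NOT 0 XOR 1)) -> 1
  row 13 [01101]: (((1 AND NOT 1) OR 1) OR (NOT 0 XOR 1)) -> 1
  row 14 [01110]: (((1 AND NOT 1) OR 1) OR (NOT 0 XOR 1)) -> 1
  row 15 [01111]: (((1 AND NOT 1) OR 1) OR (NOT 0 XOR 1)) -> 1
  row 16 [10000]: (((0 AND NOT 0) OR 0) OR (NOT 1 XOR 0)) -> 0
  row 17 [10001]: (((0 AND NOT 0) OR 0) OR (NOT 1 XOR 0)) -> 0
  row 18 [10010]: (((0 AND NOT 0) OR 0) OR (NOT 1 XOR 0)) -> 0
  row 19 [10011]: (((0 AND NOT 0) OR 0) OR (NOT 1 XOR 0)) -> 0
  row 20 [10100]: (((1 AND NOT 1) OR 1) OR (NOT 1 XOR 0)) -> 1
  row 21 [10101]: (((1 AND NOT 1) OR 1) OR (NOT 1 XOR 0)) -> 1
  row 22 [10110]: (((1 AND NOT 1) OR 1) OR (NOT 1 XOR 0)) -> 1
  row 23 [10111]: (((1 AND NOT 1) OR 1) OR (NOT 1 XOR 0)) -> 1
  row 24 [11000]: (((0 AND NOT 0) OR 0) OR (NOT 1 XOR 1)) -> 1
  row 25 [11001]: (((0 AND NOT 0) OR 0) OR (NOT 1 XOR 1)) -> 1
  row 26 [11010]: (((0 AND NOT 0) OR 0) OR (NOT 1 XOR 1)) -> 1
  row 27 [11011]: (((0 AND NOT 0) OR 0) OR (NOT 1 XOR 1)) -> 1
  row 28 [11100]: (((1 AND NOT 1) OR 1) OR (NOT 1 XOR 1)) -> 1
  row 29 [11101]: (((1 AND NOT 1) OR 1) OR (NOT 1 XOR 1)) -> 1
  row 30 [11110]: (((1 AND NOT 1) OR 1) OR (NOT 1 XOR 1)) -> 1
  row 31 [11111]: (((1 AND NOT 1) OR 1) OR (NOT 1 XOR 1)) -> 1
Full result column, 4 rows per line (a,b,c fixed per line; d,e runs 00..11 left to right):
  rows 0-3 [a,b,c=000]: 1111  = hex F
  rows 4-7 [a,b,c=001]: 1111  = hex F
  rows 8-11 [a,b,c=010]: 0000  = hex 0
  rows 12-15 [a,b,c=011]: 1111  = hex F
  rows 16-19 [a,b,c=100]: 0000  = hex 0
  rows 20-23 [a,b,c=101]: 1111  = hex F
  rows 24-27 [a,b,c=110]: 1111  = hex F
  rows 28-31 [a,b,c=111]: 1111  = hex F
Output column (row 0 .. row 31) = 11111111000011110000111111111111
Output column grouped in 4s = 1111 1111 0000 1111 0000 1111 1111 1111 = 0xFF0F0FFF
Convert to decimal digit by digit (value = value*16 + digit):
  F -> 15
  15*16 + 15 (F) = 255
  255*16 + 0 = 4080
  4080*16 + 15 (F) = 65295
  65295*16 + 0 = 1044720
  1044720*16 + 15 (F) = 16715535
  16715535*16 + 15 (F) = 267448575
  267448575*16 + 15 (F) = 4279177215
Decimal = 4279177215

4279177215


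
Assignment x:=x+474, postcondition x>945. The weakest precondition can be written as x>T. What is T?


Formula: wp(x:=E, P) = P[E/x] (substitute E for x in postcondition)
Step 1: Postcondition: x>945
Step 2: Substitute x+474 for x: x+474>945
Step 3: Solve for x: x > 945-474 = 471

471


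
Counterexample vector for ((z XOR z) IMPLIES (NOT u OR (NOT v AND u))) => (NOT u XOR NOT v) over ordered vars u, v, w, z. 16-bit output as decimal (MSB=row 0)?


F1 = ((z XOR z) IMPLIES (NOT u OR (NOT v AND u)))
F2 = (NOT u XOR NOT v)
Counterexample to F1=>F2 is where F1=1 and F2=0.
Evaluate each row (bits = u,v,w,z, MSB first):
  row 0 [0000]: F1=1 F2=0 -> F1&~F2 -> 1
  row 1 [0001]: F1=1 F2=0 -> F1&~F2 -> 1
  row 2 [0010]: F1=1 F2=0 -> F1&~F2 -> 1
  row 3 [0011]: F1=1 F2=0 -> F1&~F2 -> 1
  row 4 [0100]: F1=1 F2=1 -> F1&~F2 -> 0
  row 5 [0101]: F1=1 F2=1 -> F1&~F2 -> 0
  row 6 [0110]: F1=1 F2=1 -> F1&~F2 -> 0
  row 7 [0111]: F1=1 F2=1 -> F1&~F2 -> 0
  row 8 [1000]: F1=1 F2=1 -> F1&~F2 -> 0
  row 9 [1001]: F1=1 F2=1 -> F1&~F2 -> 0
  row 10 [1010]: F1=1 F2=1 -> F1&~F2 -> 0
  row 11 [1011]: F1=1 F2=1 -> F1&~F2 -> 0
  row 12 [1100]: F1=1 F2=0 -> F1&~F2 -> 1
  row 13 [1101]: F1=1 F2=0 -> F1&~F2 -> 1
  row 14 [1110]: F1=1 F2=0 -> F1&~F2 -> 1
  row 15 [1111]: F1=1 F2=0 -> F1&~F2 -> 1
Full result column, 4 rows per line (u,v fixed per line; w,z runs 00..11 left to right):
  rows 0-3 [u,v=00]: 1111  = hex F
  rows 4-7 [u,v=01]: 0000  = hex 0
  rows 8-11 [u,v=10]: 0000  = hex 0
  rows 12-15 [u,v=11]: 1111  = hex F
Counterexample vector (row 0 .. row 15) = 1111000000001111
Output column grouped in 4s = 1111 0000 0000 1111 = 0xF00F
Convert to decimal digit by digit (value = value*16 + digit):
  F -> 15
  15*16 + 0 = 240
  240*16 + 0 = 3840
  3840*16 + 15 (F) = 61455
Decimal = 61455

61455


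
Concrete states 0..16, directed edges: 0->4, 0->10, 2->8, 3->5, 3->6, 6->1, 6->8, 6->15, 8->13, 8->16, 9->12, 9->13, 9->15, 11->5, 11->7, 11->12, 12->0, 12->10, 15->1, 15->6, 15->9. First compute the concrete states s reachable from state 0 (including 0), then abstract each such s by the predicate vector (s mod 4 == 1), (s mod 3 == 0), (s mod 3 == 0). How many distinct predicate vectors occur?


BFS from 0:
Concrete reachable: {0, 4, 10}
Abstract via predicates (s mod 4 == 1), (s mod 3 == 0), (s mod 3 == 0):
  (0,0,0) <- {4, 10}
  (0,1,1) <- {0}
Distinct abstract states = 2

2


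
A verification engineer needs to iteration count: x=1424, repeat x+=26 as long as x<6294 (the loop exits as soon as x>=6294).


Step 1: x goes from 1424 toward 6294 by 26; the body runs while x<6294, so iterations = ceil((bound-start)/step)
Step 2: Distance=4870
Step 3: ceil(4870/26)=188

188


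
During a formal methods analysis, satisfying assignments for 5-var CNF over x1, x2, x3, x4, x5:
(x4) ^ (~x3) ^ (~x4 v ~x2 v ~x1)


CNF with 3 clauses over 5 vars (32 assignments).
An assignment satisfies CNF iff every clause has >=1 true literal.
Check each row (bits = x1,x2,x3,x4,x5; clause T/F shown):
  row 0 [00000]: clauses=FTT -> 0
  row 1 [00001]: clauses=FTT -> 0
  row 2 [00010]: clauses=TTT -> 1
  row 3 [00011]: clauses=TTT -> 1
  row 4 [00100]: clauses=FFT -> 0
  row 5 [00101]: clauses=FFT -> 0
  row 6 [00110]: clauses=TFT -> 0
  row 7 [00111]: clauses=TFT -> 0
  row 8 [01000]: clauses=FTT -> 0
  row 9 [01001]: clauses=FTT -> 0
  row 10 [01010]: clauses=TTT -> 1
  row 11 [01011]: clauses=TTT -> 1
  row 12 [01100]: clauses=FFT -> 0
  row 13 [01101]: clauses=FFT -> 0
  row 14 [01110]: clauses=TFT -> 0
  row 15 [01111]: clauses=TFT -> 0
  row 16 [10000]: clauses=FTT -> 0
  row 17 [10001]: clauses=FTT -> 0
  row 18 [10010]: clauses=TTT -> 1
  row 19 [10011]: clauses=TTT -> 1
  row 20 [10100]: clauses=FFT -> 0
  row 21 [10101]: clauses=FFT -> 0
  row 22 [10110]: clauses=TFT -> 0
  row 23 [10111]: clauses=TFT -> 0
  row 24 [11000]: clauses=FTT -> 0
  row 25 [11001]: clauses=FTT -> 0
  row 26 [11010]: clauses=TTF -> 0
  row 27 [11011]: clauses=TTF -> 0
  row 28 [11100]: clauses=FFT -> 0
  row 29 [11101]: clauses=FFT -> 0
  row 30 [11110]: clauses=TFF -> 0
  row 31 [11111]: clauses=TFF -> 0
Full result column, 8 rows per line (x1,x2 fixed per line; x3,x4,x5 runs 000..111 left to right):
  rows 0-7 [x1,x2=00]: 00110000  (ones: 2)
  rows 8-15 [x1,x2=01]: 00110000  (ones: 2)
  rows 16-23 [x1,x2=10]: 00110000  (ones: 2)
  rows 24-31 [x1,x2=11]: 00000000  (ones: 0)
Satisfying assignments = 2+2+2+0 = 6

6


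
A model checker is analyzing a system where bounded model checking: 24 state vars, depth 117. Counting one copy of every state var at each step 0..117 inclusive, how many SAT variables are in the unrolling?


BMC unrolls to depth k, creating one copy of each state var for steps 0..k.
Step count = 117 + 1 = 118 (steps 0 through 117)
Vars per step = 24
Total = 24 * 118 = 2832

2832


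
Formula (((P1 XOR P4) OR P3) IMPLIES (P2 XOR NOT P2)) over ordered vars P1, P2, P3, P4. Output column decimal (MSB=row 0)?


Formula: (((P1 XOR P4) OR P3) IMPLIES (P2 XOR NOT P2)) over P1, P2, P3, P4 (16 rows)
Evaluate each row (bits = P1,P2,P3,P4, MSB first):
  row 0 [0000]: (((0 XOR 0) OR 0) IMPLIES (0 XOR NOT 0)) -> 1
  row 1 [0001]: (((0 XOR 1) OR 0) IMPLIES (0 XOR NOT 0)) -> 1
  row 2 [0010]: (((0 XOR 0) OR 1) IMPLIES (0 XOR NOT 0)) -> 1
  row 3 [0011]: (((0 XOR 1) OR 1) IMPLIES (0 XOR NOT 0)) -> 1
  row 4 [0100]: (((0 XOR 0) OR 0) IMPLIES (1 XOR NOT 1)) -> 1
  row 5 [0101]: (((0 XOR 1) OR 0) IMPLIES (1 XOR NOT 1)) -> 1
  row 6 [0110]: (((0 XOR 0) OR 1) IMPLIES (1 XOR NOT 1)) -> 1
  row 7 [0111]: (((0 XOR 1) OR 1) IMPLIES (1 XOR NOT 1)) -> 1
  row 8 [1000]: (((1 XOR 0) OR 0) IMPLIES (0 XOR NOT 0)) -> 1
  row 9 [1001]: (((1 XOR 1) OR 0) IMPLIES (0 XOR NOT 0)) -> 1
  row 10 [1010]: (((1 XOR 0) OR 1) IMPLIES (0 XOR NOT 0)) -> 1
  row 11 [1011]: (((1 XOR 1) OR 1) IMPLIES (0 XOR NOT 0)) -> 1
  row 12 [1100]: (((1 XOR 0) OR 0) IMPLIES (1 XOR NOT 1)) -> 1
  row 13 [1101]: (((1 XOR 1) OR 0) IMPLIES (1 XOR NOT 1)) -> 1
  row 14 [1110]: (((1 XOR 0) OR 1) IMPLIES (1 XOR NOT 1)) -> 1
  row 15 [1111]: (((1 XOR 1) OR 1) IMPLIES (1 XOR NOT 1)) -> 1
Full result column, 4 rows per line (P1,P2 fixed per line; P3,P4 runs 00..11 left to right):
  rows 0-3 [P1,P2=00]: 1111  = hex F
  rows 4-7 [P1,P2=01]: 1111  = hex F
  rows 8-11 [P1,P2=10]: 1111  = hex F
  rows 12-15 [P1,P2=11]: 1111  = hex F
Output column (row 0 .. row 15) = 1111111111111111
Output column grouped in 4s = 1111 1111 1111 1111 = 0xFFFF
Convert to decimal digit by digit (value = value*16 + digit):
  F -> 15
  15*16 + 15 (F) = 255
  255*16 + 15 (F) = 4095
  4095*16 + 15 (F) = 65535
Decimal = 65535

65535


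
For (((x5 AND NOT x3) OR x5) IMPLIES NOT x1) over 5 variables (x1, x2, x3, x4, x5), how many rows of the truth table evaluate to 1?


Formula: (((x5 AND NOT x3) OR x5) IMPLIES NOT x1) over 5 vars (32 rows)
Evaluate each row (x1, x2, x3, x4, x5 as bits, MSB first):
  row 0 [00000]: (((0 AND NOT 0) OR 0) IMPLIES NOT 0) -> 1
  row 1 [00001]: (((1 AND NOT 0) OR 1) IMPLIES NOT 0) -> 1
  row 2 [00010]: (((0 AND NOT 0) OR 0) IMPLIES NOT 0) -> 1
  row 3 [00011]: (((1 AND NOT 0) OR 1) IMPLIES NOT 0) -> 1
  row 4 [00100]: (((0 AND NOT 1) OR 0) IMPLIES NOT 0) -> 1
  row 5 [00101]: (((1 AND NOT 1) OR 1) IMPLIES NOT 0) -> 1
  row 6 [00110]: (((0 AND NOT 1) OR 0) IMPLIES NOT 0) -> 1
  row 7 [00111]: (((1 AND NOT 1) OR 1) IMPLIES NOT 0) -> 1
  row 8 [01000]: (((0 AND NOT 0) OR 0) IMPLIES NOT 0) -> 1
  row 9 [01001]: (((1 AND NOT 0) OR 1) IMPLIES NOT 0) -> 1
  row 10 [01010]: (((0 AND NOT 0) OR 0) IMPLIES NOT 0) -> 1
  row 11 [01011]: (((1 AND NOT 0) OR 1) IMPLIES NOT 0) -> 1
  row 12 [01100]: (((0 AND NOT 1) OR 0) IMPLIES NOT 0) -> 1
  row 13 [01101]: (((1 AND NOT 1) OR 1) IMPLIES NOT 0) -> 1
  row 14 [01110]: (((0 AND NOT 1) OR 0) IMPLIES NOT 0) -> 1
  row 15 [01111]: (((1 AND NOT 1) OR 1) IMPLIES NOT 0) -> 1
  row 16 [10000]: (((0 AND NOT 0) OR 0) IMPLIES NOT 1) -> 1
  row 17 [10001]: (((1 AND NOT 0) OR 1) IMPLIES NOT 1) -> 0
  row 18 [10010]: (((0 AND NOT 0) OR 0) IMPLIES NOT 1) -> 1
  row 19 [10011]: (((1 AND NOT 0) OR 1) IMPLIES NOT 1) -> 0
  row 20 [10100]: (((0 AND NOT 1) OR 0) IMPLIES NOT 1) -> 1
  row 21 [10101]: (((1 AND NOT 1) OR 1) IMPLIES NOT 1) -> 0
  row 22 [10110]: (((0 AND NOT 1) OR 0) IMPLIES NOT 1) -> 1
  row 23 [10111]: (((1 AND NOT 1) OR 1) IMPLIES NOT 1) -> 0
  row 24 [11000]: (((0 AND NOT 0) OR 0) IMPLIES NOT 1) -> 1
  row 25 [11001]: (((1 AND NOT 0) OR 1) IMPLIES NOT 1) -> 0
  row 26 [11010]: (((0 AND NOT 0) OR 0) IMPLIES NOT 1) -> 1
  row 27 [11011]: (((1 AND NOT 0) OR 1) IMPLIES NOT 1) -> 0
  row 28 [11100]: (((0 AND NOT 1) OR 0) IMPLIES NOT 1) -> 1
  row 29 [11101]: (((1 AND NOT 1) OR 1) IMPLIES NOT 1) -> 0
  row 30 [11110]: (((0 AND NOT 1) OR 0) IMPLIES NOT 1) -> 1
  row 31 [11111]: (((1 AND NOT 1) OR 1) IMPLIES NOT 1) -> 0
Full result column, 8 rows per line (x1,x2 fixed per line; x3,x4,x5 runs 000..111 left to right):
  rows 0-7 [x1,x2=00]: 11111111  (ones: 8)
  rows 8-15 [x1,x2=01]: 11111111  (ones: 8)
  rows 16-23 [x1,x2=10]: 10101010  (ones: 4)
  rows 24-31 [x1,x2=11]: 10101010  (ones: 4)
Count of 1-rows = 8+8+4+4 = 24

24


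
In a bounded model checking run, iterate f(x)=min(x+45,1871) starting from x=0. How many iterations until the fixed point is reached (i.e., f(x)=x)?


Step 1: x=0, cap=1871, increment=45
Step 2: x grows by 45 each step until capped at 1871; fixed point is x=1871
Step 3: iterations = ceil(1871/45) = 42

42


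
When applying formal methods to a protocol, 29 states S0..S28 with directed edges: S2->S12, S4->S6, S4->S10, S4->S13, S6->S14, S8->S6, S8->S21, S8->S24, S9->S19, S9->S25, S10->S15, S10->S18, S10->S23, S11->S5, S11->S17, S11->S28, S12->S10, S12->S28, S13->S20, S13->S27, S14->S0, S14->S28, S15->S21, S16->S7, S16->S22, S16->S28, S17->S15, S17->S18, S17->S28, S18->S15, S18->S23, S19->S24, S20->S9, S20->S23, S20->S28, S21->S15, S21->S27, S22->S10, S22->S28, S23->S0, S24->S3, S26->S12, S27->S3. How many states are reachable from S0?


BFS from S0:
  layer 0: {S0}
Reachable set: {S0}
Count = 1

1


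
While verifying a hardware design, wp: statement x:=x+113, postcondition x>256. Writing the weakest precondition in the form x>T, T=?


Formula: wp(x:=E, P) = P[E/x] (substitute E for x in postcondition)
Step 1: Postcondition: x>256
Step 2: Substitute x+113 for x: x+113>256
Step 3: Solve for x: x > 256-113 = 143

143


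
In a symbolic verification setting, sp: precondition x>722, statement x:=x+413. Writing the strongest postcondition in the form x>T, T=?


Formula: sp(P, x:=E) = exists old_x. (x = E[old_x/x]) AND P[old_x/x] (old_x is the value of x before the assignment; eliminate old_x by solving x = E[old_x/x] for old_x)
Step 1: Precondition P: x>722, i.e. old_x > 722
Step 2: Assignment gives x = old_x + 413, so old_x = x - 413
Step 3: Substitute into P: x - 413 > 722
Step 4: Simplify: x > 722+413 = 1135

1135


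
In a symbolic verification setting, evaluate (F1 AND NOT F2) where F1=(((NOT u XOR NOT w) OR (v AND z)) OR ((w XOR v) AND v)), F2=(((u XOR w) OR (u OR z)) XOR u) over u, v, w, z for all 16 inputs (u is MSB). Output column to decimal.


F1 = (((NOT u XOR NOT w) OR (v AND z)) OR ((w XOR v) AND v))
F2 = (((u XOR w) OR (u OR z)) XOR u)
Counterexample to F1=>F2 is where F1=1 and F2=0.
Evaluate each row (bits = u,v,w,z, MSB first):
  row 0 [0000]: F1=0 F2=0 -> F1&~F2 -> 0
  row 1 [0001]: F1=0 F2=1 -> F1&~F2 -> 0
  row 2 [0010]: F1=1 F2=1 -> F1&~F2 -> 0
  row 3 [0011]: F1=1 F2=1 -> F1&~F2 -> 0
  row 4 [0100]: F1=1 F2=0 -> F1&~F2 -> 1
  row 5 [0101]: F1=1 F2=1 -> F1&~F2 -> 0
  row 6 [0110]: F1=1 F2=1 -> F1&~F2 -> 0
  row 7 [0111]: F1=1 F2=1 -> F1&~F2 -> 0
  row 8 [1000]: F1=1 F2=0 -> F1&~F2 -> 1
  row 9 [1001]: F1=1 F2=0 -> F1&~F2 -> 1
  row 10 [1010]: F1=0 F2=0 -> F1&~F2 -> 0
  row 11 [1011]: F1=0 F2=0 -> F1&~F2 -> 0
  row 12 [1100]: F1=1 F2=0 -> F1&~F2 -> 1
  row 13 [1101]: F1=1 F2=0 -> F1&~F2 -> 1
  row 14 [1110]: F1=0 F2=0 -> F1&~F2 -> 0
  row 15 [1111]: F1=1 F2=0 -> F1&~F2 -> 1
Full result column, 4 rows per line (u,v fixed per line; w,z runs 00..11 left to right):
  rows 0-3 [u,v=00]: 0000  = hex 0
  rows 4-7 [u,v=01]: 1000  = hex 8
  rows 8-11 [u,v=10]: 1100  = hex C
  rows 12-15 [u,v=11]: 1101  = hex D
Counterexample vector (row 0 .. row 15) = 0000100011001101
Output column grouped in 4s = 0000 1000 1100 1101 = 0x08CD
Convert to decimal digit by digit (value = value*16 + digit):
  0 -> 0
  0*16 + 8 = 8
  8*16 + 12 (C) = 140
  140*16 + 13 (D) = 2253
Decimal = 2253

2253


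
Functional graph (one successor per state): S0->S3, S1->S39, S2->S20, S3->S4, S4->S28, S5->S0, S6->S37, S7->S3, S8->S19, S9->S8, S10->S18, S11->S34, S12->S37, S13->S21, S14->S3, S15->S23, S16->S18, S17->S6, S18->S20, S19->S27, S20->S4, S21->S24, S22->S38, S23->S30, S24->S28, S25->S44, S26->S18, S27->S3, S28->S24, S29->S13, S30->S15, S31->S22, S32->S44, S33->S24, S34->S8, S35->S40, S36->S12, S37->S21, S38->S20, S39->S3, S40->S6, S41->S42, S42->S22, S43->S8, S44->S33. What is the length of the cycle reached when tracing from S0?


Trace from S0 until a state repeats:
  S0 -> S3 -> S4 -> S28 -> S24 -> S28
S28 first seen at step 3, revisited at step 5.
Cycle length = 5 - 3 = 2

2


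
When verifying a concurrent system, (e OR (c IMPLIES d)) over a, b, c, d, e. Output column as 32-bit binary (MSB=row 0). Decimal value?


Formula: (e OR (c IMPLIES d)) over a, b, c, d, e (32 rows)
Evaluate each row (bits = a,b,c,d,e, MSB first):
  row 0 [00000]: (0 OR (0 IMPLIES 0)) -> 1
  row 1 [00001]: (1 OR (0 IMPLIES 0)) -> 1
  row 2 [00010]: (0 OR (0 IMPLIES 1)) -> 1
  row 3 [00011]: (1 OR (0 IMPLIES 1)) -> 1
  row 4 [00100]: (0 OR (1 IMPLIES 0)) -> 0
  row 5 [00101]: (1 OR (1 IMPLIES 0)) -> 1
  row 6 [00110]: (0 OR (1 IMPLIES 1)) -> 1
  row 7 [00111]: (1 OR (1 IMPLIES 1)) -> 1
  row 8 [01000]: (0 OR (0 IMPLIES 0)) -> 1
  row 9 [01001]: (1 OR (0 IMPLIES 0)) -> 1
  row 10 [01010]: (0 OR (0 IMPLIES 1)) -> 1
  row 11 [01011]: (1 OR (0 IMPLIES 1)) -> 1
  row 12 [01100]: (0 OR (1 IMPLIES 0)) -> 0
  row 13 [01101]: (1 OR (1 IMPLIES 0)) -> 1
  row 14 [01110]: (0 OR (1 IMPLIES 1)) -> 1
  row 15 [01111]: (1 OR (1 IMPLIES 1)) -> 1
  row 16 [10000]: (0 OR (0 IMPLIES 0)) -> 1
  row 17 [10001]: (1 OR (0 IMPLIES 0)) -> 1
  row 18 [10010]: (0 OR (0 IMPLIES 1)) -> 1
  row 19 [10011]: (1 OR (0 IMPLIES 1)) -> 1
  row 20 [10100]: (0 OR (1 IMPLIES 0)) -> 0
  row 21 [10101]: (1 OR (1 IMPLIES 0)) -> 1
  row 22 [10110]: (0 OR (1 IMPLIES 1)) -> 1
  row 23 [10111]: (1 OR (1 IMPLIES 1)) -> 1
  row 24 [11000]: (0 OR (0 IMPLIES 0)) -> 1
  row 25 [11001]: (1 OR (0 IMPLIES 0)) -> 1
  row 26 [11010]: (0 OR (0 IMPLIES 1)) -> 1
  row 27 [11011]: (1 OR (0 IMPLIES 1)) -> 1
  row 28 [11100]: (0 OR (1 IMPLIES 0)) -> 0
  row 29 [11101]: (1 OR (1 IMPLIES 0)) -> 1
  row 30 [11110]: (0 OR (1 IMPLIES 1)) -> 1
  row 31 [11111]: (1 OR (1 IMPLIES 1)) -> 1
Full result column, 4 rows per line (a,b,c fixed per line; d,e runs 00..11 left to right):
  rows 0-3 [a,b,c=000]: 1111  = hex F
  rows 4-7 [a,b,c=001]: 0111  = hex 7
  rows 8-11 [a,b,c=010]: 1111  = hex F
  rows 12-15 [a,b,c=011]: 0111  = hex 7
  rows 16-19 [a,b,c=100]: 1111  = hex F
  rows 20-23 [a,b,c=101]: 0111  = hex 7
  rows 24-27 [a,b,c=110]: 1111  = hex F
  rows 28-31 [a,b,c=111]: 0111  = hex 7
Output column (row 0 .. row 31) = 11110111111101111111011111110111
Output column grouped in 4s = 1111 0111 1111 0111 1111 0111 1111 0111 = 0xF7F7F7F7
Convert to decimal digit by digit (value = value*16 + digit):
  F -> 15
  15*16 + 7 = 247
  247*16 + 15 (F) = 3967
  3967*16 + 7 = 63479
  63479*16 + 15 (F) = 1015679
  1015679*16 + 7 = 16250871
  16250871*16 + 15 (F) = 260013951
  260013951*16 + 7 = 4160223223
Decimal = 4160223223

4160223223


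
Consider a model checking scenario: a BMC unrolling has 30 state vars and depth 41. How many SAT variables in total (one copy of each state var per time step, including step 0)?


BMC unrolls to depth k, creating one copy of each state var for steps 0..k.
Step count = 41 + 1 = 42 (steps 0 through 41)
Vars per step = 30
Total = 30 * 42 = 1260

1260


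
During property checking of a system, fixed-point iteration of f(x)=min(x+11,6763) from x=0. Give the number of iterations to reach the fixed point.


Step 1: x=0, cap=6763, increment=11
Step 2: x grows by 11 each step until capped at 6763; fixed point is x=6763
Step 3: iterations = ceil(6763/11) = 615

615


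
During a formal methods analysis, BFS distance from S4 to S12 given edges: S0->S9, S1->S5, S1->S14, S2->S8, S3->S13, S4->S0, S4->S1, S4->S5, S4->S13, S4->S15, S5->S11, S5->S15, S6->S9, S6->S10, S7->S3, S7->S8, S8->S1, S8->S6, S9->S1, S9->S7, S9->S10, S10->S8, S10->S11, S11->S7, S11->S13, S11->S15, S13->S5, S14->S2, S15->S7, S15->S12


BFS layer-by-layer from S4:
  dist 0: {S4}
  dist 1: {S0, S1, S5, S13, S15}
  dist 2: {S7, S9, S11, S12, S14}
  -> S12 reached at distance 2
Shortest path length = 2

2


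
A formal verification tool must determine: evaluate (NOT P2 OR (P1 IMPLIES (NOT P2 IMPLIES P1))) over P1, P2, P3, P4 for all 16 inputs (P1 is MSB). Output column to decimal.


Formula: (NOT P2 OR (P1 IMPLIES (NOT P2 IMPLIES P1))) over P1, P2, P3, P4 (16 rows)
Evaluate each row (bits = P1,P2,P3,P4, MSB first):
  row 0 [0000]: (NOT 0 OR (0 IMPLIES (NOT 0 IMPLIES 0))) -> 1
  row 1 [0001]: (NOT 0 OR (0 IMPLIES (NOT 0 IMPLIES 0))) -> 1
  row 2 [0010]: (NOT 0 OR (0 IMPLIES (NOT 0 IMPLIES 0))) -> 1
  row 3 [0011]: (NOT 0 OR (0 IMPLIES (NOT 0 IMPLIES 0))) -> 1
  row 4 [0100]: (NOT 1 OR (0 IMPLIES (NOT 1 IMPLIES 0))) -> 1
  row 5 [0101]: (NOT 1 OR (0 IMPLIES (NOT 1 IMPLIES 0))) -> 1
  row 6 [0110]: (NOT 1 OR (0 IMPLIES (NOT 1 IMPLIES 0))) -> 1
  row 7 [0111]: (NOT 1 OR (0 IMPLIES (NOT 1 IMPLIES 0))) -> 1
  row 8 [1000]: (NOT 0 OR (1 IMPLIES (NOT 0 IMPLIES 1))) -> 1
  row 9 [1001]: (NOT 0 OR (1 IMPLIES (NOT 0 IMPLIES 1))) -> 1
  row 10 [1010]: (NOT 0 OR (1 IMPLIES (NOT 0 IMPLIES 1))) -> 1
  row 11 [1011]: (NOT 0 OR (1 IMPLIES (NOT 0 IMPLIES 1))) -> 1
  row 12 [1100]: (NOT 1 OR (1 IMPLIES (NOT 1 IMPLIES 1))) -> 1
  row 13 [1101]: (NOT 1 OR (1 IMPLIES (NOT 1 IMPLIES 1))) -> 1
  row 14 [1110]: (NOT 1 OR (1 IMPLIES (NOT 1 IMPLIES 1))) -> 1
  row 15 [1111]: (NOT 1 OR (1 IMPLIES (NOT 1 IMPLIES 1))) -> 1
Full result column, 4 rows per line (P1,P2 fixed per line; P3,P4 runs 00..11 left to right):
  rows 0-3 [P1,P2=00]: 1111  = hex F
  rows 4-7 [P1,P2=01]: 1111  = hex F
  rows 8-11 [P1,P2=10]: 1111  = hex F
  rows 12-15 [P1,P2=11]: 1111  = hex F
Output column (row 0 .. row 15) = 1111111111111111
Output column grouped in 4s = 1111 1111 1111 1111 = 0xFFFF
Convert to decimal digit by digit (value = value*16 + digit):
  F -> 15
  15*16 + 15 (F) = 255
  255*16 + 15 (F) = 4095
  4095*16 + 15 (F) = 65535
Decimal = 65535

65535


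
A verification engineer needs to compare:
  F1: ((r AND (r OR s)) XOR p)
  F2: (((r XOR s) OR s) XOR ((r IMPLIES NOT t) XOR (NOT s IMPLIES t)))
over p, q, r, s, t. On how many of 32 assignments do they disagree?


F1 = ((r AND (r OR s)) XOR p)
F2 = (((r XOR s) OR s) XOR ((r IMPLIES NOT t) XOR (NOT s IMPLIES t)))
Evaluate both on each of 32 rows (bits = p,q,r,s,t):
  row 0 [00000]: F1=0 F2=1 (differ) -> 1
  row 1 [00001]: F1=0 F2=0 -> 0
  row 2 [00010]: F1=0 F2=1 (differ) -> 1
  row 3 [00011]: F1=0 F2=1 (differ) -> 1
  row 4 [00100]: F1=1 F2=0 (differ) -> 1
  row 5 [00101]: F1=1 F2=0 (differ) -> 1
  row 6 [00110]: F1=1 F2=1 -> 0
  row 7 [00111]: F1=1 F2=0 (differ) -> 1
  row 8 [01000]: F1=0 F2=1 (differ) -> 1
  row 9 [01001]: F1=0 F2=0 -> 0
  row 10 [01010]: F1=0 F2=1 (differ) -> 1
  row 11 [01011]: F1=0 F2=1 (differ) -> 1
  row 12 [01100]: F1=1 F2=0 (differ) -> 1
  row 13 [01101]: F1=1 F2=0 (differ) -> 1
  row 14 [01110]: F1=1 F2=1 -> 0
  row 15 [01111]: F1=1 F2=0 (differ) -> 1
  row 16 [10000]: F1=1 F2=1 -> 0
  row 17 [10001]: F1=1 F2=0 (differ) -> 1
  row 18 [10010]: F1=1 F2=1 -> 0
  row 19 [10011]: F1=1 F2=1 -> 0
  row 20 [10100]: F1=0 F2=0 -> 0
  row 21 [10101]: F1=0 F2=0 -> 0
  row 22 [10110]: F1=0 F2=1 (differ) -> 1
  row 23 [10111]: F1=0 F2=0 -> 0
  row 24 [11000]: F1=1 F2=1 -> 0
  row 25 [11001]: F1=1 F2=0 (differ) -> 1
  row 26 [11010]: F1=1 F2=1 -> 0
  row 27 [11011]: F1=1 F2=1 -> 0
  row 28 [11100]: F1=0 F2=0 -> 0
  row 29 [11101]: F1=0 F2=0 -> 0
  row 30 [11110]: F1=0 F2=1 (differ) -> 1
  row 31 [11111]: F1=0 F2=0 -> 0
Full result column, 8 rows per line (p,q fixed per line; r,s,t runs 000..111 left to right):
  rows 0-7 [p,q=00]: 10111101  (ones: 6)
  rows 8-15 [p,q=01]: 10111101  (ones: 6)
  rows 16-23 [p,q=10]: 01000010  (ones: 2)
  rows 24-31 [p,q=11]: 01000010  (ones: 2)
Disagreements = 6+6+2+2 = 16

16


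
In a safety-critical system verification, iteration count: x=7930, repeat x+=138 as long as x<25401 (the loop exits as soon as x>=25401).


Step 1: x goes from 7930 toward 25401 by 138; the body runs while x<25401, so iterations = ceil((bound-start)/step)
Step 2: Distance=17471
Step 3: ceil(17471/138)=127

127


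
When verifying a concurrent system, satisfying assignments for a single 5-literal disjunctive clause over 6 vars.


Step 1: Total=2^6=64
Step 2: Unsat when all 5 false: 2^1=2
Step 3: Sat=64-2=62

62


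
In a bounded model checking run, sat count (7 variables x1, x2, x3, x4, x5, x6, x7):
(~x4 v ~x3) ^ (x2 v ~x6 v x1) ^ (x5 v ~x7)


CNF with 3 clauses over 7 vars (128 assignments).
An assignment satisfies CNF iff every clause has >=1 true literal.
Check each row (bits = x1,x2,x3,x4,x5,x6,x7; clause T/F shown):
  row 0 [0000000]: clauses=TTT -> 1
  row 1 [0000001]: clauses=TTF -> 0
  row 2 [0000010]: clauses=TFT -> 0
  row 3 [0000011]: clauses=TFF -> 0
  row 4 [0000100]: clauses=TTT -> 1
  (every remaining row is evaluated the same way; all 128 results are listed next)
Full result column, 8 rows per line (x1,x2,x3,x4 fixed per line; x5,x6,x7 runs 000..111 left to right):
  rows 0-7 [x1,x2,x3,x4=0000]: 10001100  (ones: 3)
  rows 8-15 [x1,x2,x3,x4=0001]: 10001100  (ones: 3)
  rows 16-23 [x1,x2,x3,x4=0010]: 10001100  (ones: 3)
  rows 24-31 [x1,x2,x3,x4=0011]: 00000000  (ones: 0)
  rows 32-39 [x1,x2,x3,x4=0100]: 10101111  (ones: 6)
  rows 40-47 [x1,x2,x3,x4=0101]: 10101111  (ones: 6)
  rows 48-55 [x1,x2,x3,x4=0110]: 10101111  (ones: 6)
  rows 56-63 [x1,x2,x3,x4=0111]: 00000000  (ones: 0)
  rows 64-71 [x1,x2,x3,x4=1000]: 10101111  (ones: 6)
  rows 72-79 [x1,x2,x3,x4=1001]: 10101111  (ones: 6)
  rows 80-87 [x1,x2,x3,x4=1010]: 10101111  (ones: 6)
  rows 88-95 [x1,x2,x3,x4=1011]: 00000000  (ones: 0)
  rows 96-103 [x1,x2,x3,x4=1100]: 10101111  (ones: 6)
  rows 104-111 [x1,x2,x3,x4=1101]: 10101111  (ones: 6)
  rows 112-119 [x1,x2,x3,x4=1110]: 10101111  (ones: 6)
  rows 120-127 [x1,x2,x3,x4=1111]: 00000000  (ones: 0)
Satisfying assignments = 3+3+3+0+6+6+6+0+6+6+6+0+6+6+6+0 = 63

63


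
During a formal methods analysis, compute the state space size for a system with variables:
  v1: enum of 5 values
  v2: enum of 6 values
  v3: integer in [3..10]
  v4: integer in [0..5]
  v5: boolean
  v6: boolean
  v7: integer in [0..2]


State space = product of domain sizes of all variables.
Domain sizes:
  v1 (enum of 5 values): 5
  v2 (enum of 6 values): 6
  v3 (integer in [3..10]): 8
  v4 (integer in [0..5]): 6
  v5 (boolean): 2
  v6 (boolean): 2
  v7 (integer in [0..2]): 3
Product = 5 * 6 * 8 * 6 * 2 * 2 * 3 = 17280

17280


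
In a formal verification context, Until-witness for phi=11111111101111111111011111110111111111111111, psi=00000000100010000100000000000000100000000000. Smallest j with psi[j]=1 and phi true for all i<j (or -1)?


(phi U psi) at 0: need smallest j with psi[j]=1 and phi[i]=1 for all i in [0,j).
Scan from step 0:
  step 0: phi=1, psi=0 -> continue
  step 1: phi=1, psi=0 -> continue
  step 2: phi=1, psi=0 -> continue
  step 3: phi=1, psi=0 -> continue
  step 8: psi=1 and phi held for [0,8) -> witness found
Witness step = 8

8


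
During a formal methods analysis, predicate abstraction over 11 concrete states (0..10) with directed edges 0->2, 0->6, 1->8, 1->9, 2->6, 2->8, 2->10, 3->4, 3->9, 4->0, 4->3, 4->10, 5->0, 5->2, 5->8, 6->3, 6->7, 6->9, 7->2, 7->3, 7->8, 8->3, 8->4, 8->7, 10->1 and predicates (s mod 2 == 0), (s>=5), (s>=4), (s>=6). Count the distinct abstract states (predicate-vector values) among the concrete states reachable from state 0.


BFS from 0:
Concrete reachable: {0, 1, 2, 3, 4, 6, 7, 8, 9, 10}
Abstract via predicates (s mod 2 == 0), (s>=5), (s>=4), (s>=6):
  (0,0,0,0) <- {1, 3}
  (0,1,1,1) <- {7, 9}
  (1,0,0,0) <- {0, 2}
  (1,0,1,0) <- {4}
  (1,1,1,1) <- {6, 8, 10}
Distinct abstract states = 5

5


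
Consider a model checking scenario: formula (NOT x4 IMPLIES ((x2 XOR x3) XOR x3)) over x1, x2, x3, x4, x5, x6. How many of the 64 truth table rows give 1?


Formula: (NOT x4 IMPLIES ((x2 XOR x3) XOR x3)) over 6 vars (64 rows)
Evaluate each row (x1, x2, x3, x4, x5, x6 as bits, MSB first):
  row 0 [000000]: (NOT 0 IMPLIES ((0 XOR 0) XOR 0)) -> 0
  row 1 [000001]: (NOT 0 IMPLIES ((0 XOR 0) XOR 0)) -> 0
  row 2 [000010]: (NOT 0 IMPLIES ((0 XOR 0) XOR 0)) -> 0
  row 3 [000011]: (NOT 0 IMPLIES ((0 XOR 0) XOR 0)) -> 0
  row 4 [000100]: (NOT 1 IMPLIES ((0 XOR 0) XOR 0)) -> 1
  (every remaining row is evaluated the same way; all 64 results are listed next)
Full result column, 8 rows per line (x1,x2,x3 fixed per line; x4,x5,x6 runs 000..111 left to right):
  rows 0-7 [x1,x2,x3=000]: 00001111  (ones: 4)
  rows 8-15 [x1,x2,x3=001]: 00001111  (ones: 4)
  rows 16-23 [x1,x2,x3=010]: 11111111  (ones: 8)
  rows 24-31 [x1,x2,x3=011]: 11111111  (ones: 8)
  rows 32-39 [x1,x2,x3=100]: 00001111  (ones: 4)
  rows 40-47 [x1,x2,x3=101]: 00001111  (ones: 4)
  rows 48-55 [x1,x2,x3=110]: 11111111  (ones: 8)
  rows 56-63 [x1,x2,x3=111]: 11111111  (ones: 8)
Count of 1-rows = 4+4+8+8+4+4+8+8 = 48

48


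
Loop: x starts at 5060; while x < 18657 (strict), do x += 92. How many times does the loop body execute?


Step 1: x goes from 5060 toward 18657 by 92; the body runs while x<18657, so iterations = ceil((bound-start)/step)
Step 2: Distance=13597
Step 3: ceil(13597/92)=148

148


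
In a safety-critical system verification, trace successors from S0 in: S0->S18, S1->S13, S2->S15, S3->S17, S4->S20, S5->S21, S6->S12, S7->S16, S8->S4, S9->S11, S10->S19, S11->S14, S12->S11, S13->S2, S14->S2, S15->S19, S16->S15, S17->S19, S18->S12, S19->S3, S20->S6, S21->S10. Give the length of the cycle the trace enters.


Trace from S0 until a state repeats:
  S0 -> S18 -> S12 -> S11 -> S14 -> S2 -> S15 -> S19 -> S3 -> S17 -> S19
S19 first seen at step 7, revisited at step 10.
Cycle length = 10 - 7 = 3

3


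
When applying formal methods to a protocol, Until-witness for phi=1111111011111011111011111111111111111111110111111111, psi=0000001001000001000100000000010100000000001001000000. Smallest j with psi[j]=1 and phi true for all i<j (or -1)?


(phi U psi) at 0: need smallest j with psi[j]=1 and phi[i]=1 for all i in [0,j).
Scan from step 0:
  step 0: phi=1, psi=0 -> continue
  step 1: phi=1, psi=0 -> continue
  step 2: phi=1, psi=0 -> continue
  step 3: phi=1, psi=0 -> continue
  step 6: psi=1 and phi held for [0,6) -> witness found
Witness step = 6

6


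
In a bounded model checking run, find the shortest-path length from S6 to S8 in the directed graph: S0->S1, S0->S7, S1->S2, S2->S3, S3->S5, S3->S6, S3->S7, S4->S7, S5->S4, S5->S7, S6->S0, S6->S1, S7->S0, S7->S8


BFS layer-by-layer from S6:
  dist 0: {S6}
  dist 1: {S0, S1}
  dist 2: {S2, S7}
  dist 3: {S3, S8}
  -> S8 reached at distance 3
Shortest path length = 3

3


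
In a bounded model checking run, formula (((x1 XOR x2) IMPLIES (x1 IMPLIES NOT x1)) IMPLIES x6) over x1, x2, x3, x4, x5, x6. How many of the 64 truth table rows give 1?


Formula: (((x1 XOR x2) IMPLIES (x1 IMPLIES NOT x1)) IMPLIES x6) over 6 vars (64 rows)
Evaluate each row (x1, x2, x3, x4, x5, x6 as bits, MSB first):
  row 0 [000000]: (((0 XOR 0) IMPLIES (0 IMPLIES NOT 0)) IMPLIES 0) -> 0
  row 1 [000001]: (((0 XOR 0) IMPLIES (0 IMPLIES NOT 0)) IMPLIES 1) -> 1
  row 2 [000010]: (((0 XOR 0) IMPLIES (0 IMPLIES NOT 0)) IMPLIES 0) -> 0
  row 3 [000011]: (((0 XOR 0) IMPLIES (0 IMPLIES NOT 0)) IMPLIES 1) -> 1
  row 4 [000100]: (((0 XOR 0) IMPLIES (0 IMPLIES NOT 0)) IMPLIES 0) -> 0
  (every remaining row is evaluated the same way; all 64 results are listed next)
Full result column, 8 rows per line (x1,x2,x3 fixed per line; x4,x5,x6 runs 000..111 left to right):
  rows 0-7 [x1,x2,x3=000]: 01010101  (ones: 4)
  rows 8-15 [x1,x2,x3=001]: 01010101  (ones: 4)
  rows 16-23 [x1,x2,x3=010]: 01010101  (ones: 4)
  rows 24-31 [x1,x2,x3=011]: 01010101  (ones: 4)
  rows 32-39 [x1,x2,x3=100]: 11111111  (ones: 8)
  rows 40-47 [x1,x2,x3=101]: 11111111  (ones: 8)
  rows 48-55 [x1,x2,x3=110]: 01010101  (ones: 4)
  rows 56-63 [x1,x2,x3=111]: 01010101  (ones: 4)
Count of 1-rows = 4+4+4+4+8+8+4+4 = 40

40


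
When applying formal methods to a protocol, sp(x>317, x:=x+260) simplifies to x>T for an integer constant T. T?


Formula: sp(P, x:=E) = exists old_x. (x = E[old_x/x]) AND P[old_x/x] (old_x is the value of x before the assignment; eliminate old_x by solving x = E[old_x/x] for old_x)
Step 1: Precondition P: x>317, i.e. old_x > 317
Step 2: Assignment gives x = old_x + 260, so old_x = x - 260
Step 3: Substitute into P: x - 260 > 317
Step 4: Simplify: x > 317+260 = 577

577


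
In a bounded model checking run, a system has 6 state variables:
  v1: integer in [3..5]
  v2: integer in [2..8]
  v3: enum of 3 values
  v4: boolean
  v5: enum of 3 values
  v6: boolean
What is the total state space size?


State space = product of domain sizes of all variables.
Domain sizes:
  v1 (integer in [3..5]): 3
  v2 (integer in [2..8]): 7
  v3 (enum of 3 values): 3
  v4 (boolean): 2
  v5 (enum of 3 values): 3
  v6 (boolean): 2
Product = 3 * 7 * 3 * 2 * 3 * 2 = 756

756


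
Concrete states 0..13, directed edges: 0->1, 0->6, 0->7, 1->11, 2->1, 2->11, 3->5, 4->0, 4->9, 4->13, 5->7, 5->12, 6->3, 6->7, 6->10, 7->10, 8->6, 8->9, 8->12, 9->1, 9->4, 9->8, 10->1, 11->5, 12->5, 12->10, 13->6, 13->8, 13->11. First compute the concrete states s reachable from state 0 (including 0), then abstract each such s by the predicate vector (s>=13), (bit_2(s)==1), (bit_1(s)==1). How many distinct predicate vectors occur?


BFS from 0:
Concrete reachable: {0, 1, 3, 5, 6, 7, 10, 11, 12}
Abstract via predicates (s>=13), (bit_2(s)==1), (bit_1(s)==1):
  (0,0,0) <- {0, 1}
  (0,0,1) <- {3, 10, 11}
  (0,1,0) <- {5, 12}
  (0,1,1) <- {6, 7}
Distinct abstract states = 4

4


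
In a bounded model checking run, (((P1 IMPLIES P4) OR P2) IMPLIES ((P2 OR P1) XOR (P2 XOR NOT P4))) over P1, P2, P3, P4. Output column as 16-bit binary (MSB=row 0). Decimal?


Formula: (((P1 IMPLIES P4) OR P2) IMPLIES ((P2 OR P1) XOR (P2 XOR NOT P4))) over P1, P2, P3, P4 (16 rows)
Evaluate each row (bits = P1,P2,P3,P4, MSB first):
  row 0 [0000]: (((0 IMPLIES 0) OR 0) IMPLIES ((0 OR 0) XOR (0 XOR NOT 0))) -> 1
  row 1 [0001]: (((0 IMPLIES 1) OR 0) IMPLIES ((0 OR 0) XOR (0 XOR NOT 1))) -> 0
  row 2 [0010]: (((0 IMPLIES 0) OR 0) IMPLIES ((0 OR 0) XOR (0 XOR NOT 0))) -> 1
  row 3 [0011]: (((0 IMPLIES 1) OR 0) IMPLIES ((0 OR 0) XOR (0 XOR NOT 1))) -> 0
  row 4 [0100]: (((0 IMPLIES 0) OR 1) IMPLIES ((1 OR 0) XOR (1 XOR NOT 0))) -> 1
  row 5 [0101]: (((0 IMPLIES 1) OR 1) IMPLIES ((1 OR 0) XOR (1 XOR NOT 1))) -> 0
  row 6 [0110]: (((0 IMPLIES 0) OR 1) IMPLIES ((1 OR 0) XOR (1 XOR NOT 0))) -> 1
  row 7 [0111]: (((0 IMPLIES 1) OR 1) IMPLIES ((1 OR 0) XOR (1 XOR NOT 1))) -> 0
  row 8 [1000]: (((1 IMPLIES 0) OR 0) IMPLIES ((0 OR 1) XOR (0 XOR NOT 0))) -> 1
  row 9 [1001]: (((1 IMPLIES 1) OR 0) IMPLIES ((0 OR 1) XOR (0 XOR NOT 1))) -> 1
  row 10 [1010]: (((1 IMPLIES 0) OR 0) IMPLIES ((0 OR 1) XOR (0 XOR NOT 0))) -> 1
  row 11 [1011]: (((1 IMPLIES 1) OR 0) IMPLIES ((0 OR 1) XOR (0 XOR NOT 1))) -> 1
  row 12 [1100]: (((1 IMPLIES 0) OR 1) IMPLIES ((1 OR 1) XOR (1 XOR NOT 0))) -> 1
  row 13 [1101]: (((1 IMPLIES 1) OR 1) IMPLIES ((1 OR 1) XOR (1 XOR NOT 1))) -> 0
  row 14 [1110]: (((1 IMPLIES 0) OR 1) IMPLIES ((1 OR 1) XOR (1 XOR NOT 0))) -> 1
  row 15 [1111]: (((1 IMPLIES 1) OR 1) IMPLIES ((1 OR 1) XOR (1 XOR NOT 1))) -> 0
Full result column, 4 rows per line (P1,P2 fixed per line; P3,P4 runs 00..11 left to right):
  rows 0-3 [P1,P2=00]: 1010  = hex A
  rows 4-7 [P1,P2=01]: 1010  = hex A
  rows 8-11 [P1,P2=10]: 1111  = hex F
  rows 12-15 [P1,P2=11]: 1010  = hex A
Output column (row 0 .. row 15) = 1010101011111010
Output column grouped in 4s = 1010 1010 1111 1010 = 0xAAFA
Convert to decimal digit by digit (value = value*16 + digit):
  A -> 10
  10*16 + 10 (A) = 170
  170*16 + 15 (F) = 2735
  2735*16 + 10 (A) = 43770
Decimal = 43770

43770
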